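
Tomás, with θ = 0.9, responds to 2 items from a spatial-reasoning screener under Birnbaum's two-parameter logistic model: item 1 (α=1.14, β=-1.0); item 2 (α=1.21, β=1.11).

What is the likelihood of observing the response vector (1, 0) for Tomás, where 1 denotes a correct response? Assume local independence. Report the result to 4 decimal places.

0.5053

P(θ) = 1 / (1 + exp(−α(θ − β)))
P_1 = 1/(1+e^{-2.1660}) = 0.8972
P_2 = 1/(1+e^{0.2541}) = 0.4368
L = P_1 × (1−P_2) = 0.8972 × 0.5632 = 0.50526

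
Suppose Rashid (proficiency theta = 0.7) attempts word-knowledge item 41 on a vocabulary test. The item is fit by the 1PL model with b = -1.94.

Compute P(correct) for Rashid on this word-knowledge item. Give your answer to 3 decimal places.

P(theta) = 1 / (1 + exp(−(theta − b)))
Exponent: (0.7 − (-1.94)) = 2.6400
1/(1 + e^{-2.6400}) = 0.9334
P = 0.9334

0.933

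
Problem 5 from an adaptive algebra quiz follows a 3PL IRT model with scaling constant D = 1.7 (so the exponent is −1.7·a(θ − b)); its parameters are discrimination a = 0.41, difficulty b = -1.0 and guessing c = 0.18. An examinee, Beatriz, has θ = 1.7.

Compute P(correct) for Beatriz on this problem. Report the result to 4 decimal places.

0.8916

P(θ) = c + (1 − c) · 1 / (1 + exp(−D·a(θ − b)))
Exponent: 1.7 × 0.41 × (1.7 − (-1.0)) = 1.8819
1/(1 + e^{-1.8819}) = 0.8678
P = 0.18 + 0.82 × 0.8678 = 0.8916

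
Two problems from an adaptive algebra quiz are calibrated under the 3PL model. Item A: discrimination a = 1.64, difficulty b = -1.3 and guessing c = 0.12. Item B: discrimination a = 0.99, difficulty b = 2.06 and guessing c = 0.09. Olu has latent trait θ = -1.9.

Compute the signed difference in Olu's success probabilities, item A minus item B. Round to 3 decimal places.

0.252

P(θ) = c + (1 − c) · 1 / (1 + exp(−a(θ − b)))
P_A = 0.3594
P_B = 0.1077
P_A − P_B = 0.2517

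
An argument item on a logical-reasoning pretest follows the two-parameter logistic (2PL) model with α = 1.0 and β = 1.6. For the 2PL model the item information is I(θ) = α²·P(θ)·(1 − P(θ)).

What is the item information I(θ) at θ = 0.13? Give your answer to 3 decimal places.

0.152

P = 1/(1+e^{1.4700}) = 0.1869
P(1−P) = 0.1869 × 0.8131 = 0.1520
I = α² × P(1−P) = 1.0² × 0.1520 = 0.15200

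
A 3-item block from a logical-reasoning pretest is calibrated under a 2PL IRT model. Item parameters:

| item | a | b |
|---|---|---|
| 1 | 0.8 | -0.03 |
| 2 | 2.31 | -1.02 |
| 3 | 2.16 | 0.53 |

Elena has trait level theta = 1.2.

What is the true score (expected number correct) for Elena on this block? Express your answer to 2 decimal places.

2.53

P(theta) = 1 / (1 + exp(−a(theta − b)))
P_1 = 1/(1+e^{-0.9840}) = 0.7279
P_2 = 1/(1+e^{-5.1282}) = 0.9941
P_3 = 1/(1+e^{-1.4472}) = 0.8096
E[score] = 0.7279 + 0.9941 + 0.8096 = 2.5316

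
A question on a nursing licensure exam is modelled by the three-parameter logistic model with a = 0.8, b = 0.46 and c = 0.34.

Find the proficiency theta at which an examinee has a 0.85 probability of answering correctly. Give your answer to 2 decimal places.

P(theta) = c + (1 − c) · 1 / (1 + exp(−a(theta − b)))
Remove guessing floor: (0.85 − 0.34)/(1 − 0.34) = 0.7727
logit = ln(0.7727/0.2273) = 1.2238
theta = b + logit/(a) = 0.46 + 1.2238/0.8000 = 1.9897

1.99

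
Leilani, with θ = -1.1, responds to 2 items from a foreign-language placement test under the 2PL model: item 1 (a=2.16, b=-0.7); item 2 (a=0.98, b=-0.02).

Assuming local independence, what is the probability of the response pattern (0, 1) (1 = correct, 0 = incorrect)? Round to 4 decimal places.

P(θ) = 1 / (1 + exp(−a(θ − b)))
P_1 = 1/(1+e^{0.8640}) = 0.2965
P_2 = 1/(1+e^{1.0584}) = 0.2576
L = (1−P_1) × P_2 = 0.7035 × 0.2576 = 0.18123

0.1812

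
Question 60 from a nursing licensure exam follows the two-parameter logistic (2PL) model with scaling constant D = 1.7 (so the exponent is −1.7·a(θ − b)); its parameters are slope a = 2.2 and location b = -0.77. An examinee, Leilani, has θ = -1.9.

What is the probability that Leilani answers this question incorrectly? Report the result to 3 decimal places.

0.986

P(θ) = 1 / (1 + exp(−D·a(θ − b)))
Exponent: 1.7 × 2.2 × (-1.9 − (-0.77)) = -4.2262
1/(1 + e^{4.2262}) = 0.0144
P = 0.0144
P(incorrect) = 1 − 0.0144 = 0.9856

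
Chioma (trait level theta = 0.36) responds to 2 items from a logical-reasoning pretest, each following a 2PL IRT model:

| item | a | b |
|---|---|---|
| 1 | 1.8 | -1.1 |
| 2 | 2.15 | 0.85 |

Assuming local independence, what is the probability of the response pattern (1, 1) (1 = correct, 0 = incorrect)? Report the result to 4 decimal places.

P(theta) = 1 / (1 + exp(−a(theta − b)))
P_1 = 1/(1+e^{-2.6280}) = 0.9326
P_2 = 1/(1+e^{1.0535}) = 0.2586
L = P_1 × P_2 = 0.9326 × 0.2586 = 0.24114

0.2411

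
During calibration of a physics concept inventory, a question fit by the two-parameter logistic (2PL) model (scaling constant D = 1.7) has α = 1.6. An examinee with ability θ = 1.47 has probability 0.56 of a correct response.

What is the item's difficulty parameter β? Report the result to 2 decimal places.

P(θ) = 1 / (1 + exp(−D·α(θ − β)))
logit(0.56) = ln(0.56/0.44) = 0.2412
β = θ − logit/(1.7·α) = 1.47 − 0.2412/2.7200 = 1.3813

1.38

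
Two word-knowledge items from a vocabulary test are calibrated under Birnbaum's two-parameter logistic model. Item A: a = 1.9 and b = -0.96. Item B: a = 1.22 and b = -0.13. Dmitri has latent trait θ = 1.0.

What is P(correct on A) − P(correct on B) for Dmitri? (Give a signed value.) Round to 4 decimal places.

P(θ) = 1 / (1 + exp(−a(θ − b)))
P_A = 0.9764
P_B = 0.7988
P_A − P_B = 0.1777

0.1777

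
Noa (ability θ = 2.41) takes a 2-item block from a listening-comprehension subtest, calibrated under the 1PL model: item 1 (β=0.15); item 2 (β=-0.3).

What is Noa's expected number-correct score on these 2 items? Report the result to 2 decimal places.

1.84

P(θ) = 1 / (1 + exp(−(θ − β)))
P_1 = 1/(1+e^{-2.2600}) = 0.9055
P_2 = 1/(1+e^{-2.7100}) = 0.9376
E[score] = 0.9055 + 0.9376 = 1.8431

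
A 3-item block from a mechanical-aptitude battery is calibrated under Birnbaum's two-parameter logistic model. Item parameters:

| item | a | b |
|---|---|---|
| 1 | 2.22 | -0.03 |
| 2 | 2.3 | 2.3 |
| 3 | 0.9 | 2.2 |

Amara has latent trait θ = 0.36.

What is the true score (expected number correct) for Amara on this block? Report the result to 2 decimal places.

P(θ) = 1 / (1 + exp(−a(θ − b)))
P_1 = 1/(1+e^{-0.8658}) = 0.7039
P_2 = 1/(1+e^{4.4620}) = 0.0114
P_3 = 1/(1+e^{1.6560}) = 0.1603
E[score] = 0.7039 + 0.0114 + 0.1603 = 0.8756

0.88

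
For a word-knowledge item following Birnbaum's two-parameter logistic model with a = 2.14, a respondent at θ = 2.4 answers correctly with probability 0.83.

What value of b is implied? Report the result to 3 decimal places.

P(θ) = 1 / (1 + exp(−a(θ − b)))
logit(0.83) = ln(0.83/0.17) = 1.5856
b = θ − logit/(a) = 2.4 − 1.5856/2.1400 = 1.6591

1.659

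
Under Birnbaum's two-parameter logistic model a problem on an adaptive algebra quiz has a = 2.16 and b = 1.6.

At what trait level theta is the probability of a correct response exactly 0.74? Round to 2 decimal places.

2.08

P(theta) = 1 / (1 + exp(−a(theta − b)))
logit = ln(0.7400/0.2600) = 1.0460
theta = b + logit/(a) = 1.6 + 1.0460/2.1600 = 2.0842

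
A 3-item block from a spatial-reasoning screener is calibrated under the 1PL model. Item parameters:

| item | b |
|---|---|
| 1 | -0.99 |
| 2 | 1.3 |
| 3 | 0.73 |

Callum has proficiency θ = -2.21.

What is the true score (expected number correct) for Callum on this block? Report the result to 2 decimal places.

P(θ) = 1 / (1 + exp(−(θ − b)))
P_1 = 1/(1+e^{1.2200}) = 0.2279
P_2 = 1/(1+e^{3.5100}) = 0.0290
P_3 = 1/(1+e^{2.9400}) = 0.0502
E[score] = 0.2279 + 0.0290 + 0.0502 = 0.3072

0.31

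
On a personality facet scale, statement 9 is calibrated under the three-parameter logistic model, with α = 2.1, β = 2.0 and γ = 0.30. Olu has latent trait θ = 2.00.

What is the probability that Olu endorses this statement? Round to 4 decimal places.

0.6500

P(θ) = γ + (1 − γ) · 1 / (1 + exp(−α(θ − β)))
Exponent: 2.1 × (2.00 − 2.0) = 0.0000
1/(1 + e^{0.0000}) = 0.5000
P = 0.30 + 0.70 × 0.5000 = 0.6500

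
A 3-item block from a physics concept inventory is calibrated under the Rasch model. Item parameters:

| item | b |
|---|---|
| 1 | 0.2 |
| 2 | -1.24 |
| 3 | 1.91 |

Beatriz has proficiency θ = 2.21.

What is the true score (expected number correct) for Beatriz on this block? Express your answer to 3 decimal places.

2.426

P(θ) = 1 / (1 + exp(−(θ − b)))
P_1 = 1/(1+e^{-2.0100}) = 0.8818
P_2 = 1/(1+e^{-3.4500}) = 0.9692
P_3 = 1/(1+e^{-0.3000}) = 0.5744
E[score] = 0.8818 + 0.9692 + 0.5744 = 2.4255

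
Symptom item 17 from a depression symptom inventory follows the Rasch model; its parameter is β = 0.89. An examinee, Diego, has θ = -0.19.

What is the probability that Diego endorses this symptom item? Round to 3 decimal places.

0.254

P(θ) = 1 / (1 + exp(−(θ − β)))
Exponent: (-0.19 − 0.89) = -1.0800
1/(1 + e^{1.0800}) = 0.2535
P = 0.2535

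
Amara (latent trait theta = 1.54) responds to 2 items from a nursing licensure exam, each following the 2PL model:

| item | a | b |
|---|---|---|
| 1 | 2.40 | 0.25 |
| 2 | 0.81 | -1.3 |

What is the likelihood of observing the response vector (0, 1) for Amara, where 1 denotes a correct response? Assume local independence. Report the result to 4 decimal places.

0.0393

P(theta) = 1 / (1 + exp(−a(theta − b)))
P_1 = 1/(1+e^{-3.0960}) = 0.9567
P_2 = 1/(1+e^{-2.3004}) = 0.9089
L = (1−P_1) × P_2 = 0.0433 × 0.9089 = 0.03933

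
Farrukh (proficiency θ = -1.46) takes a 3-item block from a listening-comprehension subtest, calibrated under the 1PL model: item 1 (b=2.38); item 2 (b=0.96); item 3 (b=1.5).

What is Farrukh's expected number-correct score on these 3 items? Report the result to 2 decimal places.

P(θ) = 1 / (1 + exp(−(θ − b)))
P_1 = 1/(1+e^{3.8400}) = 0.0210
P_2 = 1/(1+e^{2.4200}) = 0.0817
P_3 = 1/(1+e^{2.9600}) = 0.0493
E[score] = 0.0210 + 0.0817 + 0.0493 = 0.1520

0.15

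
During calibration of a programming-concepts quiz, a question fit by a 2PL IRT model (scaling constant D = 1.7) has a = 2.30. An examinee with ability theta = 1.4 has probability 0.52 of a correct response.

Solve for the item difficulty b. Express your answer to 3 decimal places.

1.380

P(theta) = 1 / (1 + exp(−D·a(theta − b)))
logit(0.52) = ln(0.52/0.48) = 0.0800
b = theta − logit/(1.7·a) = 1.4 − 0.0800/3.9100 = 1.3795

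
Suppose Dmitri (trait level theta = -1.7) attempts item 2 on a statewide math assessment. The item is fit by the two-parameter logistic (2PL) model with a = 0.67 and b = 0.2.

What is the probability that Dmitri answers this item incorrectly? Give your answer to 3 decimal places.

P(theta) = 1 / (1 + exp(−a(theta − b)))
Exponent: 0.67 × (-1.7 − 0.2) = -1.2730
1/(1 + e^{1.2730}) = 0.2187
P(incorrect) = 1 − 0.2187 = 0.7813

0.781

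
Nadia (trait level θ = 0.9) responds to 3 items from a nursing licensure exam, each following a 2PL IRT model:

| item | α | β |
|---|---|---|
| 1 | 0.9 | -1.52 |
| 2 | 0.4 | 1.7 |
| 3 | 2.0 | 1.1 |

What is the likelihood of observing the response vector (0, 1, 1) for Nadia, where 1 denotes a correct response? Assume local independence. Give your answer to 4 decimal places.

0.0172

P(θ) = 1 / (1 + exp(−α(θ − β)))
P_1 = 1/(1+e^{-2.1780}) = 0.8983
P_2 = 1/(1+e^{0.3200}) = 0.4207
P_3 = 1/(1+e^{0.4000}) = 0.4013
L = (1−P_1) × P_2 × P_3 = 0.1017 × 0.4207 × 0.4013 = 0.01718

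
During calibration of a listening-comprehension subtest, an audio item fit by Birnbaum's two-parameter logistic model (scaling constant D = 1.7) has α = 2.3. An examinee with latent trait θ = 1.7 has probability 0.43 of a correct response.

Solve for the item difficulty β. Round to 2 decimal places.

1.77

P(θ) = 1 / (1 + exp(−D·α(θ − β)))
logit(0.43) = ln(0.43/0.57) = -0.2819
β = θ − logit/(1.7·α) = 1.7 − (-0.2819)/3.9100 = 1.7721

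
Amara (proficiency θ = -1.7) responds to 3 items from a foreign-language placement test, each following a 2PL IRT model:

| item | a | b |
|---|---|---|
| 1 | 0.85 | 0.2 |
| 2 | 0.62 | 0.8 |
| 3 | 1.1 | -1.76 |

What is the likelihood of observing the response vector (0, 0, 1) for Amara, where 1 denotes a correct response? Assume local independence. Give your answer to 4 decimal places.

P(θ) = 1 / (1 + exp(−a(θ − b)))
P_1 = 1/(1+e^{1.6150}) = 0.1659
P_2 = 1/(1+e^{1.5500}) = 0.1751
P_3 = 1/(1+e^{-0.0660}) = 0.5165
L = (1−P_1) × (1−P_2) × P_3 = 0.8341 × 0.8249 × 0.5165 = 0.35538

0.3554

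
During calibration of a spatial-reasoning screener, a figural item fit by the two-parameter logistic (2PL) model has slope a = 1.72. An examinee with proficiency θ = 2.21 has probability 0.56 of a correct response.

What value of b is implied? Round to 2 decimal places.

2.07

P(θ) = 1 / (1 + exp(−a(θ − b)))
logit(0.56) = ln(0.56/0.44) = 0.2412
b = θ − logit/(a) = 2.21 − 0.2412/1.7200 = 2.0698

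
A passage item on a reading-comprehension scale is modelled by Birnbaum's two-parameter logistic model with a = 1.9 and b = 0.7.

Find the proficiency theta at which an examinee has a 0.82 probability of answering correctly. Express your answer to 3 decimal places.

1.498

P(theta) = 1 / (1 + exp(−a(theta − b)))
logit = ln(0.8200/0.1800) = 1.5163
theta = b + logit/(a) = 0.7 + 1.5163/1.9000 = 1.4981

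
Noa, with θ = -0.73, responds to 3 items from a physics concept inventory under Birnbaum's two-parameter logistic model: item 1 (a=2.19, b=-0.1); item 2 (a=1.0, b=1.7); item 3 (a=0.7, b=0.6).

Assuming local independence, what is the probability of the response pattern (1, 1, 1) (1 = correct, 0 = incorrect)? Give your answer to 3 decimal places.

P(θ) = 1 / (1 + exp(−a(θ − b)))
P_1 = 1/(1+e^{1.3797}) = 0.2011
P_2 = 1/(1+e^{2.4300}) = 0.0809
P_3 = 1/(1+e^{0.9310}) = 0.2827
L = P_1 × P_2 × P_3 = 0.2011 × 0.0809 × 0.2827 = 0.00460

0.005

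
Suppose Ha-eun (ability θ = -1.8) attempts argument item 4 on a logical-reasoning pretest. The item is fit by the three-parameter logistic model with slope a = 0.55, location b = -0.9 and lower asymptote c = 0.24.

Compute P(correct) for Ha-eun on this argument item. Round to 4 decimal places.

P(θ) = c + (1 − c) · 1 / (1 + exp(−a(θ − b)))
Exponent: 0.55 × (-1.8 − (-0.9)) = -0.4950
1/(1 + e^{0.4950}) = 0.3787
P = 0.24 + 0.76 × 0.3787 = 0.5278

0.5278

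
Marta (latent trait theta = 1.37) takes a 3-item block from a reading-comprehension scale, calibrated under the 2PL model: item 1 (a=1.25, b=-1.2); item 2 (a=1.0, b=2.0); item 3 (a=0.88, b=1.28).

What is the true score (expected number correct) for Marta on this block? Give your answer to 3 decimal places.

P(theta) = 1 / (1 + exp(−a(theta − b)))
P_1 = 1/(1+e^{-3.2125}) = 0.9613
P_2 = 1/(1+e^{0.6300}) = 0.3475
P_3 = 1/(1+e^{-0.0792}) = 0.5198
E[score] = 0.9613 + 0.3475 + 0.5198 = 1.8286

1.829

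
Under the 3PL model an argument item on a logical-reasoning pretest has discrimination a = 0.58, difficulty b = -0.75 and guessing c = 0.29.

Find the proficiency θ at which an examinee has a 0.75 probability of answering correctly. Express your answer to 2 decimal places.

0.30

P(θ) = c + (1 − c) · 1 / (1 + exp(−a(θ − b)))
Remove guessing floor: (0.75 − 0.29)/(1 − 0.29) = 0.6479
logit = ln(0.6479/0.3521) = 0.6098
θ = b + logit/(a) = -0.75 + 0.6098/0.5800 = 0.3013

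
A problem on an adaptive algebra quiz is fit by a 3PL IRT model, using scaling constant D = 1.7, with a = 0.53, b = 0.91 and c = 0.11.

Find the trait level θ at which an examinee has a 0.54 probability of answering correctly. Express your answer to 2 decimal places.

P(θ) = c + (1 − c) · 1 / (1 + exp(−D·a(θ − b)))
Remove guessing floor: (0.54 − 0.11)/(1 − 0.11) = 0.4831
logit = ln(0.4831/0.5169) = -0.0674
θ = b + logit/(1.7·a) = 0.91 + (-0.0674)/0.9010 = 0.8351

0.84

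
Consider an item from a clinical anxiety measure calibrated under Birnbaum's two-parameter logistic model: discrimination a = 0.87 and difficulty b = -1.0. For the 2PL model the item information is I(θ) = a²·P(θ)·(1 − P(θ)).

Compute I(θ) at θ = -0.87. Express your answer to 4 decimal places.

0.1886

P = 1/(1+e^{-0.1131}) = 0.5282
P(1−P) = 0.5282 × 0.4718 = 0.2492
I = a² × P(1−P) = 0.87² × 0.2492 = 0.18862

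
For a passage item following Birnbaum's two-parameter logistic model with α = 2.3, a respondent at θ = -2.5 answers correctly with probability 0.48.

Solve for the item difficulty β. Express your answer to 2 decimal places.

P(θ) = 1 / (1 + exp(−α(θ − β)))
logit(0.48) = ln(0.48/0.52) = -0.0800
β = θ − logit/(α) = -2.5 − (-0.0800)/2.3000 = -2.4652

-2.47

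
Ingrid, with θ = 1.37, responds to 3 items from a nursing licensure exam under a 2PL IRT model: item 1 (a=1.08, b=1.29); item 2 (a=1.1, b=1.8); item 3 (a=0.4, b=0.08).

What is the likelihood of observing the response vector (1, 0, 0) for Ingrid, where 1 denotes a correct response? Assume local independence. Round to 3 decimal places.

P(θ) = 1 / (1 + exp(−a(θ − b)))
P_1 = 1/(1+e^{-0.0864}) = 0.5216
P_2 = 1/(1+e^{0.4730}) = 0.3839
P_3 = 1/(1+e^{-0.5160}) = 0.6262
L = P_1 × (1−P_2) × (1−P_3) = 0.5216 × 0.6161 × 0.3738 = 0.12012

0.120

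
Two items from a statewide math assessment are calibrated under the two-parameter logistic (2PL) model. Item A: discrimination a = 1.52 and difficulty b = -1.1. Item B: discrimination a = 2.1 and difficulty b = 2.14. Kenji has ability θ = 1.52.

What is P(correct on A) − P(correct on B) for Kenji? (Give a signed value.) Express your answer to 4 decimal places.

0.7679

P(θ) = 1 / (1 + exp(−a(θ − b)))
P_A = 0.9817
P_B = 0.2138
P_A − P_B = 0.7679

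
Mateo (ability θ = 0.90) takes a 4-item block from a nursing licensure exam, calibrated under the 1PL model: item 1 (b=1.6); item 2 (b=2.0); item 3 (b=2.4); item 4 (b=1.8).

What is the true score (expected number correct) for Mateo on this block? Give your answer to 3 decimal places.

P(θ) = 1 / (1 + exp(−(θ − b)))
P_1 = 1/(1+e^{0.7000}) = 0.3318
P_2 = 1/(1+e^{1.1000}) = 0.2497
P_3 = 1/(1+e^{1.5000}) = 0.1824
P_4 = 1/(1+e^{0.9000}) = 0.2891
E[score] = 0.3318 + 0.2497 + 0.1824 + 0.2891 = 1.0530

1.053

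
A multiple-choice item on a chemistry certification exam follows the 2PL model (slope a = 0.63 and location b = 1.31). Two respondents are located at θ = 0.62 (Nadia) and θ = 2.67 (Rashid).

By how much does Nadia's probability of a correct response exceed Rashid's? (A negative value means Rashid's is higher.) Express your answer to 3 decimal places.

P(θ) = 1 / (1 + exp(−a(θ − b)))
P(Nadia) = 0.3930  [exponent -0.4347]
P(Rashid) = 0.7020  [exponent 0.8568]
Difference = 0.3930 − 0.7020 = -0.3090

-0.309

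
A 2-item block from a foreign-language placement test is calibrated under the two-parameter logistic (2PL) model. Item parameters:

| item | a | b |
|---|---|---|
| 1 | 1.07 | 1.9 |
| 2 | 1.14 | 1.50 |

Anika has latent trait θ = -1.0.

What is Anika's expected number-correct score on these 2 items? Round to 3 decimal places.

0.098

P(θ) = 1 / (1 + exp(−a(θ − b)))
P_1 = 1/(1+e^{3.1030}) = 0.0430
P_2 = 1/(1+e^{2.8500}) = 0.0547
E[score] = 0.0430 + 0.0547 = 0.0977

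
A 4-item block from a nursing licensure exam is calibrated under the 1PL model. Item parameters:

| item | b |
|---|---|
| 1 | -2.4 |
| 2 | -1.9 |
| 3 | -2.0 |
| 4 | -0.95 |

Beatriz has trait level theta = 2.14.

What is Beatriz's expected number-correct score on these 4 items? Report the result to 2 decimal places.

3.91

P(theta) = 1 / (1 + exp(−(theta − b)))
P_1 = 1/(1+e^{-4.5400}) = 0.9894
P_2 = 1/(1+e^{-4.0400}) = 0.9827
P_3 = 1/(1+e^{-4.1400}) = 0.9843
P_4 = 1/(1+e^{-3.0900}) = 0.9565
E[score] = 0.9894 + 0.9827 + 0.9843 + 0.9565 = 3.9130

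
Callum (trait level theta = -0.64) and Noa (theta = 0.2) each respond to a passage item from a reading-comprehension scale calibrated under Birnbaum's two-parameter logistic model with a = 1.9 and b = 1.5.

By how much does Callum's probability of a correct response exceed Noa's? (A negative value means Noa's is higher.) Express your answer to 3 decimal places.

P(theta) = 1 / (1 + exp(−a(theta − b)))
P(Callum) = 0.0169  [exponent -4.0660]
P(Noa) = 0.0780  [exponent -2.4700]
Difference = 0.0169 − 0.0780 = -0.0611

-0.061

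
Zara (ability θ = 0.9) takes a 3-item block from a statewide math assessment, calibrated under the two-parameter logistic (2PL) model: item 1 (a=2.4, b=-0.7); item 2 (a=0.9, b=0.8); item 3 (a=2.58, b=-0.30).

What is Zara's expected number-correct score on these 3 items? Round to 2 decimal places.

P(θ) = 1 / (1 + exp(−a(θ − b)))
P_1 = 1/(1+e^{-3.8400}) = 0.9790
P_2 = 1/(1+e^{-0.0900}) = 0.5225
P_3 = 1/(1+e^{-3.0960}) = 0.9567
E[score] = 0.9790 + 0.5225 + 0.9567 = 2.4582

2.46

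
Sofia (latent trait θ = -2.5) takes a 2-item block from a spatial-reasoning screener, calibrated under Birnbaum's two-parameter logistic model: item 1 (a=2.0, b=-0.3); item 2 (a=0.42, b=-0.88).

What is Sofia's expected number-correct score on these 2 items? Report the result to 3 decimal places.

P(θ) = 1 / (1 + exp(−a(θ − b)))
P_1 = 1/(1+e^{4.4000}) = 0.0121
P_2 = 1/(1+e^{0.6804}) = 0.3362
E[score] = 0.0121 + 0.3362 = 0.3483

0.348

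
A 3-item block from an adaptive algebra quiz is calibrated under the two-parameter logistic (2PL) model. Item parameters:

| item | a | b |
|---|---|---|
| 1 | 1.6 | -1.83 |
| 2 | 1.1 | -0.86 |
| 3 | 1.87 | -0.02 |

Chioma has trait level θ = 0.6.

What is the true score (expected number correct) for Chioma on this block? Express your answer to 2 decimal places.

P(θ) = 1 / (1 + exp(−a(θ − b)))
P_1 = 1/(1+e^{-3.8880}) = 0.9799
P_2 = 1/(1+e^{-1.6060}) = 0.8329
P_3 = 1/(1+e^{-1.1594}) = 0.7612
E[score] = 0.9799 + 0.8329 + 0.7612 = 2.5740

2.57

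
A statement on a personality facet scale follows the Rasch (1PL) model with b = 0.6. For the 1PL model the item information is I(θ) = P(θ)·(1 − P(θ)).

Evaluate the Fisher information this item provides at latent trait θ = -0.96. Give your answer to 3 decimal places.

0.143

P = 1/(1+e^{1.5600}) = 0.1736
P(1−P) = 0.1736 × 0.8264 = 0.1435
I = P(1−P) = 0.14349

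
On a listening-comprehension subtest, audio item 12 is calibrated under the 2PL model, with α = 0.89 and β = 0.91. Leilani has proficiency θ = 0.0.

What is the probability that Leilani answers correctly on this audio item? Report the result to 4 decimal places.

P(θ) = 1 / (1 + exp(−α(θ − β)))
Exponent: 0.89 × (0.0 − 0.91) = -0.8099
1/(1 + e^{0.8099}) = 0.3079

0.3079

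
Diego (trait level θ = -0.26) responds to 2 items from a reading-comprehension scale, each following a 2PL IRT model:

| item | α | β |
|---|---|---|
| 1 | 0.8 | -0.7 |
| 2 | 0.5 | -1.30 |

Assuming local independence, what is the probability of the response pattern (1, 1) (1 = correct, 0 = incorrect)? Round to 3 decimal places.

0.368

P(θ) = 1 / (1 + exp(−α(θ − β)))
P_1 = 1/(1+e^{-0.3520}) = 0.5871
P_2 = 1/(1+e^{-0.5200}) = 0.6271
L = P_1 × P_2 = 0.5871 × 0.6271 = 0.36820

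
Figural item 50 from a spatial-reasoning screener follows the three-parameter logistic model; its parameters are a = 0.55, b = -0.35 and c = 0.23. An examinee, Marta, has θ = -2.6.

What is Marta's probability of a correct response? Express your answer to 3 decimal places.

P(θ) = c + (1 − c) · 1 / (1 + exp(−a(θ − b)))
Exponent: 0.55 × (-2.6 − (-0.35)) = -1.2375
1/(1 + e^{1.2375}) = 0.2249
P = 0.23 + 0.77 × 0.2249 = 0.4032

0.403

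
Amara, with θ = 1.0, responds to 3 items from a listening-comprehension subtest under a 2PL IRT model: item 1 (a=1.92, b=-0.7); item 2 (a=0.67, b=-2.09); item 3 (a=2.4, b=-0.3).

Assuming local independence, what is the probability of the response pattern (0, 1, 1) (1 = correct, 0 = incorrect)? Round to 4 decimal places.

P(θ) = 1 / (1 + exp(−a(θ − b)))
P_1 = 1/(1+e^{-3.2640}) = 0.9632
P_2 = 1/(1+e^{-2.0703}) = 0.8880
P_3 = 1/(1+e^{-3.1200}) = 0.9577
L = (1−P_1) × P_2 × P_3 = 0.0368 × 0.8880 × 0.9577 = 0.03132

0.0313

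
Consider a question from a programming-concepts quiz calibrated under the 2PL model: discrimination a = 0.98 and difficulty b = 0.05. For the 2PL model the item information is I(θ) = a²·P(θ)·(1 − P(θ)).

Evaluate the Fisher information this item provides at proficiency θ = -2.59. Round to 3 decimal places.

P = 1/(1+e^{2.5872}) = 0.0700
P(1−P) = 0.0700 × 0.9300 = 0.0651
I = a² × P(1−P) = 0.98² × 0.0651 = 0.06249

0.062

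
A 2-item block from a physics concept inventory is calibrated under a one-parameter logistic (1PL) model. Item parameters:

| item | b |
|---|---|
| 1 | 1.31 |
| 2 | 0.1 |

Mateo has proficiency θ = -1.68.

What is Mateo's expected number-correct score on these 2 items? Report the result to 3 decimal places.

P(θ) = 1 / (1 + exp(−(θ − b)))
P_1 = 1/(1+e^{2.9900}) = 0.0479
P_2 = 1/(1+e^{1.7800}) = 0.1443
E[score] = 0.0479 + 0.1443 = 0.1922

0.192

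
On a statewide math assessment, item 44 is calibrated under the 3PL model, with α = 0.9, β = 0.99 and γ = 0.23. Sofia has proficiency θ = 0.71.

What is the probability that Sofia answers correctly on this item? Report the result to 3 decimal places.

P(θ) = γ + (1 − γ) · 1 / (1 + exp(−α(θ − β)))
Exponent: 0.9 × (0.71 − 0.99) = -0.2520
1/(1 + e^{0.2520}) = 0.4373
P = 0.23 + 0.77 × 0.4373 = 0.5667

0.567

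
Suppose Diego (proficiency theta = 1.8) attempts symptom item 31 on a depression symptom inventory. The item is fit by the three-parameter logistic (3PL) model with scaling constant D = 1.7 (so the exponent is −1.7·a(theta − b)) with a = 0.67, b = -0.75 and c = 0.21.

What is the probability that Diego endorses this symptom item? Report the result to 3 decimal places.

0.959

P(theta) = c + (1 − c) · 1 / (1 + exp(−D·a(theta − b)))
Exponent: 1.7 × 0.67 × (1.8 − (-0.75)) = 2.9044
1/(1 + e^{-2.9044}) = 0.9481
P = 0.21 + 0.79 × 0.9481 = 0.9590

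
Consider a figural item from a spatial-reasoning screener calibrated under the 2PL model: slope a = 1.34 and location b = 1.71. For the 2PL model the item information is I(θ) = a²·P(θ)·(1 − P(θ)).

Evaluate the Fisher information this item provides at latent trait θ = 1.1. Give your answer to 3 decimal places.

0.382

P = 1/(1+e^{0.8174}) = 0.3063
P(1−P) = 0.3063 × 0.6937 = 0.2125
I = a² × P(1−P) = 1.34² × 0.2125 = 0.38154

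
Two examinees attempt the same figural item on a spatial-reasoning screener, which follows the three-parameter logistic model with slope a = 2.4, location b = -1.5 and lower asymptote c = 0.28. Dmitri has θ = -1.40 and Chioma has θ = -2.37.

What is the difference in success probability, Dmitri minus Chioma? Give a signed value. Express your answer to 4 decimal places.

0.3236

P(θ) = c + (1 − c) · 1 / (1 + exp(−a(θ − b)))
P(Dmitri) = 0.6830  [exponent 0.2400]
P(Chioma) = 0.3594  [exponent -2.0880]
Difference = 0.6830 − 0.3594 = 0.3236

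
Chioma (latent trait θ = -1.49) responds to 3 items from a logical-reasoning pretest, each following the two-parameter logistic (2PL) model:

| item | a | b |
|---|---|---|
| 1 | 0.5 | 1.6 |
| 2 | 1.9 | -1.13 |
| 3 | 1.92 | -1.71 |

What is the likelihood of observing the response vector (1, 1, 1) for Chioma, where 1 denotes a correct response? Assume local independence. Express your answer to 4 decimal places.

0.0356

P(θ) = 1 / (1 + exp(−a(θ − b)))
P_1 = 1/(1+e^{1.5450}) = 0.1758
P_2 = 1/(1+e^{0.6840}) = 0.3354
P_3 = 1/(1+e^{-0.4224}) = 0.6041
L = P_1 × P_2 × P_3 = 0.1758 × 0.3354 × 0.6041 = 0.03562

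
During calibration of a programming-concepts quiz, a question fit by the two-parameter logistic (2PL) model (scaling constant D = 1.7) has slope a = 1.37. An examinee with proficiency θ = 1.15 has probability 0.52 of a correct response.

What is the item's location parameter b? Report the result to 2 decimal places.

P(θ) = 1 / (1 + exp(−D·a(θ − b)))
logit(0.52) = ln(0.52/0.48) = 0.0800
b = θ − logit/(1.7·a) = 1.15 − 0.0800/2.3290 = 1.1156

1.12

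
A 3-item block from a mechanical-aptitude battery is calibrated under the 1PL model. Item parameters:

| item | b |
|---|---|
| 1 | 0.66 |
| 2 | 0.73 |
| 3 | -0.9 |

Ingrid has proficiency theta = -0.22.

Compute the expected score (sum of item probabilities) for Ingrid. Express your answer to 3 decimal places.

1.236

P(theta) = 1 / (1 + exp(−(theta − b)))
P_1 = 1/(1+e^{0.8800}) = 0.2932
P_2 = 1/(1+e^{0.9500}) = 0.2789
P_3 = 1/(1+e^{-0.6800}) = 0.6637
E[score] = 0.2932 + 0.2789 + 0.6637 = 1.2358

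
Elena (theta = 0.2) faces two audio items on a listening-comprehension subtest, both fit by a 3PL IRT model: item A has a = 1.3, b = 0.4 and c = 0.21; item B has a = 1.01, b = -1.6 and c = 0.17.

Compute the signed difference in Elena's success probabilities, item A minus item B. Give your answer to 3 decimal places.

P(theta) = c + (1 − c) · 1 / (1 + exp(−a(theta − b)))
P_A = 0.5539
P_B = 0.8841
P_A − P_B = -0.3301

-0.330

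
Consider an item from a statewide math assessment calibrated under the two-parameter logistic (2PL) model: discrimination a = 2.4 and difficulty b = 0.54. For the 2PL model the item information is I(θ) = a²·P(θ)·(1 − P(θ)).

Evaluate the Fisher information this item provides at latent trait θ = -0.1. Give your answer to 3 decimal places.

0.840

P = 1/(1+e^{1.5360}) = 0.1771
P(1−P) = 0.1771 × 0.8229 = 0.1457
I = a² × P(1−P) = 2.4² × 0.1457 = 0.83950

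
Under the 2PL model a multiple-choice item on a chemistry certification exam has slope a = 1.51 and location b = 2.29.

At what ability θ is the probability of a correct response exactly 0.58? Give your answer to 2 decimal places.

2.50

P(θ) = 1 / (1 + exp(−a(θ − b)))
logit = ln(0.5800/0.4200) = 0.3228
θ = b + logit/(a) = 2.29 + 0.3228/1.5100 = 2.5038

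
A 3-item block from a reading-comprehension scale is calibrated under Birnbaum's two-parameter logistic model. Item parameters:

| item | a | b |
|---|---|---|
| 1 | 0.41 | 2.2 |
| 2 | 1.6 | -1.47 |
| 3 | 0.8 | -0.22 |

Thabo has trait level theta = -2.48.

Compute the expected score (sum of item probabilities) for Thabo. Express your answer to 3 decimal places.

0.435

P(theta) = 1 / (1 + exp(−a(theta − b)))
P_1 = 1/(1+e^{1.9188}) = 0.1280
P_2 = 1/(1+e^{1.6160}) = 0.1658
P_3 = 1/(1+e^{1.8080}) = 0.1409
E[score] = 0.1280 + 0.1658 + 0.1409 = 0.4346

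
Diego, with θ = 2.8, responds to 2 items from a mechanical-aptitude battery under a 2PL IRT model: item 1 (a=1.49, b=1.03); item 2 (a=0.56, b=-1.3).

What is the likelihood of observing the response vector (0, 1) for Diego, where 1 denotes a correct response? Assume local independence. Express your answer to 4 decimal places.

0.0607

P(θ) = 1 / (1 + exp(−a(θ − b)))
P_1 = 1/(1+e^{-2.6373}) = 0.9332
P_2 = 1/(1+e^{-2.2960}) = 0.9085
L = (1−P_1) × P_2 = 0.0668 × 0.9085 = 0.06067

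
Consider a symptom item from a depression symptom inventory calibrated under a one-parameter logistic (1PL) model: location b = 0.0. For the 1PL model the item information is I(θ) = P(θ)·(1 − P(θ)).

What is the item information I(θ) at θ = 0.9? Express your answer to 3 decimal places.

0.206

P = 1/(1+e^{-0.9000}) = 0.7109
P(1−P) = 0.7109 × 0.2891 = 0.2055
I = P(1−P) = 0.20550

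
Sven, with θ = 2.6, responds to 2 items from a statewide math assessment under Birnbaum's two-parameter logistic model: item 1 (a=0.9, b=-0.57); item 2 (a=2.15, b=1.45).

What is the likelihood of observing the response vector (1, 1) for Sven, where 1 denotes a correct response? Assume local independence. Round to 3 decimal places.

0.872

P(θ) = 1 / (1 + exp(−a(θ − b)))
P_1 = 1/(1+e^{-2.8530}) = 0.9455
P_2 = 1/(1+e^{-2.4725}) = 0.9222
L = P_1 × P_2 = 0.9455 × 0.9222 = 0.87191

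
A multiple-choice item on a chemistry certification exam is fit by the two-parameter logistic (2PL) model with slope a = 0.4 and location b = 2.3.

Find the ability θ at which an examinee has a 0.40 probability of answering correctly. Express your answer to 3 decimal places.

P(θ) = 1 / (1 + exp(−a(θ − b)))
logit = ln(0.4000/0.6000) = -0.4055
θ = b + logit/(a) = 2.3 + (-0.4055)/0.4000 = 1.2863

1.286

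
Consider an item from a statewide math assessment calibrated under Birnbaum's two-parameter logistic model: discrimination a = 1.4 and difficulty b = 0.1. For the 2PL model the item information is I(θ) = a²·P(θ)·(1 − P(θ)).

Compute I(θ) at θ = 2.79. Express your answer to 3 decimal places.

P = 1/(1+e^{-3.7660}) = 0.9774
P(1−P) = 0.9774 × 0.0226 = 0.0221
I = a² × P(1−P) = 1.4² × 0.0221 = 0.04333

0.043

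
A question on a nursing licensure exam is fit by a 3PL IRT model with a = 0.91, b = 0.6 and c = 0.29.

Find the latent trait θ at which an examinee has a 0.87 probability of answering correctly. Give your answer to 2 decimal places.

P(θ) = c + (1 − c) · 1 / (1 + exp(−a(θ − b)))
Remove guessing floor: (0.87 − 0.29)/(1 − 0.29) = 0.8169
logit = ln(0.8169/0.1831) = 1.4955
θ = b + logit/(a) = 0.6 + 1.4955/0.9100 = 2.2434

2.24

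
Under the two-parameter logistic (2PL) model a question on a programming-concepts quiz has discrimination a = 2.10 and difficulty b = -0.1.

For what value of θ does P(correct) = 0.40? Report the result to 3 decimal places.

P(θ) = 1 / (1 + exp(−a(θ − b)))
logit = ln(0.4000/0.6000) = -0.4055
θ = b + logit/(a) = -0.1 + (-0.4055)/2.1000 = -0.2931

-0.293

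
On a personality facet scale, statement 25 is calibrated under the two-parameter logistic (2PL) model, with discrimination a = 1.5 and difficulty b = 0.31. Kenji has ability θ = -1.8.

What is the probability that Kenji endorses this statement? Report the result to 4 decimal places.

0.0405

P(θ) = 1 / (1 + exp(−a(θ − b)))
Exponent: 1.5 × (-1.8 − 0.31) = -3.1650
1/(1 + e^{3.1650}) = 0.0405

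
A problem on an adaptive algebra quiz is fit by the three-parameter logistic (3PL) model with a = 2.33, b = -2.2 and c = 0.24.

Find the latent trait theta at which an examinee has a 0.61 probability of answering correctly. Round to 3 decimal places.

P(theta) = c + (1 − c) · 1 / (1 + exp(−a(theta − b)))
Remove guessing floor: (0.61 − 0.24)/(1 − 0.24) = 0.4868
logit = ln(0.4868/0.5132) = -0.0526
theta = b + logit/(a) = -2.2 + (-0.0526)/2.3300 = -2.2226

-2.223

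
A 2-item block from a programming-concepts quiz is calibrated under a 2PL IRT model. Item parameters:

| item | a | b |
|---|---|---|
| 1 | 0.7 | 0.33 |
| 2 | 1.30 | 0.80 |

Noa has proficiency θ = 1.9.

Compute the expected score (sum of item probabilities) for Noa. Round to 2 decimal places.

P(θ) = 1 / (1 + exp(−a(θ − b)))
P_1 = 1/(1+e^{-1.0990}) = 0.7501
P_2 = 1/(1+e^{-1.4300}) = 0.8069
E[score] = 0.7501 + 0.8069 = 1.5570

1.56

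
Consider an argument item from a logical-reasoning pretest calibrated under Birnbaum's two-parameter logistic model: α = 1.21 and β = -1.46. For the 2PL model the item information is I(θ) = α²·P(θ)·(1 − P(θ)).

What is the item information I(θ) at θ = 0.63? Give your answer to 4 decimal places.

0.1001

P = 1/(1+e^{-2.5289}) = 0.9261
P(1−P) = 0.9261 × 0.0739 = 0.0684
I = α² × P(1−P) = 1.21² × 0.0684 = 0.10015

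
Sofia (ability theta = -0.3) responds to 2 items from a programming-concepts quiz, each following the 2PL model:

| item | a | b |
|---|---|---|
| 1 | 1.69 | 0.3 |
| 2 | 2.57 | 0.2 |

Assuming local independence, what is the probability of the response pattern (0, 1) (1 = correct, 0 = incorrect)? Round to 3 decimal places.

P(theta) = 1 / (1 + exp(−a(theta − b)))
P_1 = 1/(1+e^{1.0140}) = 0.2662
P_2 = 1/(1+e^{1.2850}) = 0.2167
L = (1−P_1) × P_2 = 0.7338 × 0.2167 = 0.15902

0.159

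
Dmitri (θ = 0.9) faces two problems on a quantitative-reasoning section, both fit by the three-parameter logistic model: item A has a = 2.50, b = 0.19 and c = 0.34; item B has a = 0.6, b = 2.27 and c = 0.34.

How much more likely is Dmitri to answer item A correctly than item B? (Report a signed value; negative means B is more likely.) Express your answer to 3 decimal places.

P(θ) = c + (1 − c) · 1 / (1 + exp(−a(θ − b)))
P_A = 0.9044
P_B = 0.5415
P_A − P_B = 0.3628

0.363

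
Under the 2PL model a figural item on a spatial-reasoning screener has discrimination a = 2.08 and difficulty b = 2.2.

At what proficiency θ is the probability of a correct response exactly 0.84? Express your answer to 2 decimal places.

P(θ) = 1 / (1 + exp(−a(θ − b)))
logit = ln(0.8400/0.1600) = 1.6582
θ = b + logit/(a) = 2.2 + 1.6582/2.0800 = 2.9972

3.00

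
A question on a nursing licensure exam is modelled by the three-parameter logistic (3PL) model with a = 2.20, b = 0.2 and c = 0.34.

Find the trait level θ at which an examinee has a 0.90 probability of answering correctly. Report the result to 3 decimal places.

P(θ) = c + (1 − c) · 1 / (1 + exp(−a(θ − b)))
Remove guessing floor: (0.90 − 0.34)/(1 − 0.34) = 0.8485
logit = ln(0.8485/0.1515) = 1.7228
θ = b + logit/(a) = 0.2 + 1.7228/2.2000 = 0.9831

0.983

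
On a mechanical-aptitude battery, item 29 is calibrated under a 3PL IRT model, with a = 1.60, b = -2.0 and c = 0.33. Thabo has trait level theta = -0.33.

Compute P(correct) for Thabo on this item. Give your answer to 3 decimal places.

P(theta) = c + (1 − c) · 1 / (1 + exp(−a(theta − b)))
Exponent: 1.60 × (-0.33 − (-2.0)) = 2.6720
1/(1 + e^{-2.6720}) = 0.9354
P = 0.33 + 0.67 × 0.9354 = 0.9567

0.957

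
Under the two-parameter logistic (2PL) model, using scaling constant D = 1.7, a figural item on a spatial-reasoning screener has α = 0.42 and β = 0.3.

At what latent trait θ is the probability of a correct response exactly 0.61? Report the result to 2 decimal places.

P(θ) = 1 / (1 + exp(−D·α(θ − β)))
logit = ln(0.6100/0.3900) = 0.4473
θ = β + logit/(1.7·α) = 0.3 + 0.4473/0.7140 = 0.9265

0.93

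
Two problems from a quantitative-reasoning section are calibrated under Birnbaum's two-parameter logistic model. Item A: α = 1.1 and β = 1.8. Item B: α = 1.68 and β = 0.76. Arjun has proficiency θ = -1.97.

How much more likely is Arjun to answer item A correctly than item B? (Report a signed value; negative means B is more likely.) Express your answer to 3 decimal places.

0.005

P(θ) = 1 / (1 + exp(−α(θ − β)))
P_A = 0.0156
P_B = 0.0101
P_A − P_B = 0.0055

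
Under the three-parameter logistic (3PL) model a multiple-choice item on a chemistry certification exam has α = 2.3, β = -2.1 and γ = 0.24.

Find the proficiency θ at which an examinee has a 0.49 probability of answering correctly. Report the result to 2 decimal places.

P(θ) = γ + (1 − γ) · 1 / (1 + exp(−α(θ − β)))
Remove guessing floor: (0.49 − 0.24)/(1 − 0.24) = 0.3289
logit = ln(0.3289/0.6711) = -0.7129
θ = β + logit/(α) = -2.1 + (-0.7129)/2.3000 = -2.4100

-2.41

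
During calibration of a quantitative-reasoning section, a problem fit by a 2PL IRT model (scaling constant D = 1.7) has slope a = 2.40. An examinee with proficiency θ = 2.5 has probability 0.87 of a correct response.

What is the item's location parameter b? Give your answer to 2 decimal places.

P(θ) = 1 / (1 + exp(−D·a(θ − b)))
logit(0.87) = ln(0.87/0.13) = 1.9010
b = θ − logit/(1.7·a) = 2.5 − 1.9010/4.0800 = 2.0341

2.03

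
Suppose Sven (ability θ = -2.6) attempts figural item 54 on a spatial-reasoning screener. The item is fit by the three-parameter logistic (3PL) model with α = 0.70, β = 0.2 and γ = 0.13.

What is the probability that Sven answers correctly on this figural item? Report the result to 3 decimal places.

0.237

P(θ) = γ + (1 − γ) · 1 / (1 + exp(−α(θ − β)))
Exponent: 0.70 × (-2.6 − 0.2) = -1.9600
1/(1 + e^{1.9600}) = 0.1235
P = 0.13 + 0.87 × 0.1235 = 0.2374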